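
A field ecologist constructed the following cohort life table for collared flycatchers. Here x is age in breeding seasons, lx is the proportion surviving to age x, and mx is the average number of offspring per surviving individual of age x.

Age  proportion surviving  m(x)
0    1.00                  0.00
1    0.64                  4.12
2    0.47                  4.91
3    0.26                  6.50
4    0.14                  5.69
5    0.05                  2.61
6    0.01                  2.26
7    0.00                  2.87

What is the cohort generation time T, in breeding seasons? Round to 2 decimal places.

2.15

lx·mx: 0, 2.6368, 2.3077, 1.69, 0.7966, 0.1305, 0.0226, 0 → R0 = 7.5842
x·lx·mx: 0, 2.6368, 4.6154, 5.07, 3.1864, 0.6525, 0.1356, 0 → Σ = 16.2967
T = 16.2967 / 7.5842 = 2.14877… → 2.15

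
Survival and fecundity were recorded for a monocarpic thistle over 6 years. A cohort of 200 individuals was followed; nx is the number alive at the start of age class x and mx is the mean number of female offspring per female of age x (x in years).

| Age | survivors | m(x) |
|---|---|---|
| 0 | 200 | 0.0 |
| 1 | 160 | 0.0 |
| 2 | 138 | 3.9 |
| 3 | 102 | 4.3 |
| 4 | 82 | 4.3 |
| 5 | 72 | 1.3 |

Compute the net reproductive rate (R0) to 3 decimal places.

7.115

lx = nx/n0 = nx/200: 1, 0.8, 0.69, 0.51, 0.41, 0.36
lx·mx by age: 0, 0, 2.691, 2.193, 1.763, 0.468
R0 = Σ lx·mx = 7.115 → 7.115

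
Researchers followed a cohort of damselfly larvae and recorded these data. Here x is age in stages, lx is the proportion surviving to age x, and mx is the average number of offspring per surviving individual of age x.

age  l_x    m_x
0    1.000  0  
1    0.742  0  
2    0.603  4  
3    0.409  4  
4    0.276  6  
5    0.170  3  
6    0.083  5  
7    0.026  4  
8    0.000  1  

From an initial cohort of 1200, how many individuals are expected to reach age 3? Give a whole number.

Expected survivors = N0 · l_3 = 1200 × 0.409 = 490.8 → 491

491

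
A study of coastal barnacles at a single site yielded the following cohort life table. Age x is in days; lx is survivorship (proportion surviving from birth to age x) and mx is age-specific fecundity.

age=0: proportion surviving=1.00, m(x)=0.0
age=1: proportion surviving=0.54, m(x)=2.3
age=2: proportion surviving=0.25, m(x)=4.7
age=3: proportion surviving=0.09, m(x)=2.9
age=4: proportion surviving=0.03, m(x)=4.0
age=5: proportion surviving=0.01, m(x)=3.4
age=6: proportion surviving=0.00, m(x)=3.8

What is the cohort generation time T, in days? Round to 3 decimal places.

1.774

lx·mx: 0, 1.242, 1.175, 0.261, 0.12, 0.034, 0 → R0 = 2.832
x·lx·mx: 0, 1.242, 2.35, 0.783, 0.48, 0.17, 0 → Σ = 5.025
T = 5.025 / 2.832 = 1.774364… → 1.774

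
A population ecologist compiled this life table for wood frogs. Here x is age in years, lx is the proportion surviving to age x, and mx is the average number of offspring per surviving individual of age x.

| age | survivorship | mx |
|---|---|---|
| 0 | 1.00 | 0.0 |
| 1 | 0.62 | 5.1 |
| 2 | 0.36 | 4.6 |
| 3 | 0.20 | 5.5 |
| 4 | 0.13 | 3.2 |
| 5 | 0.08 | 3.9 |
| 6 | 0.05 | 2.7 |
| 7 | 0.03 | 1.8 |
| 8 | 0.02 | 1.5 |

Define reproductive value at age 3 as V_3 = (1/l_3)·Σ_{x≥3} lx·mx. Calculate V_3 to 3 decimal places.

lx·mx for x ≥ 3: 1.1, 0.416, 0.312, 0.135, 0.054, 0.03 → sum = 2.047
V_3 = 2.047 / l_3 = 2.047 / 0.2 = 10.235 → 10.235

10.235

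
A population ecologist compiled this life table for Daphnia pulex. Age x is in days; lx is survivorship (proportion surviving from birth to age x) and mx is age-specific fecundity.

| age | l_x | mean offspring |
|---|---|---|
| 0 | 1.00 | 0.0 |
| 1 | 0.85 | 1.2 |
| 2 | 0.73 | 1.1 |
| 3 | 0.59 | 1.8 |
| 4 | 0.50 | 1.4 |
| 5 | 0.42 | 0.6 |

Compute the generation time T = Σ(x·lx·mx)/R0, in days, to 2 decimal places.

lx·mx: 0, 1.02, 0.803, 1.062, 0.7, 0.252 → R0 = 3.837
x·lx·mx: 0, 1.02, 1.606, 3.186, 2.8, 1.26 → Σ = 9.872
T = 9.872 / 3.837 = 2.572843… → 2.57

2.57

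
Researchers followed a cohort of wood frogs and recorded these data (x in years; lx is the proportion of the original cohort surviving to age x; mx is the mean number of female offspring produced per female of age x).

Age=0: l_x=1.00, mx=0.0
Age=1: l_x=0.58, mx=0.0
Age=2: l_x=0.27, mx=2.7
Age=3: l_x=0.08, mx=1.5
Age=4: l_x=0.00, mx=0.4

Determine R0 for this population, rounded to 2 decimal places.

lx·mx by age: 0, 0, 0.729, 0.12, 0
R0 = Σ lx·mx = 0.849 → 0.85

0.85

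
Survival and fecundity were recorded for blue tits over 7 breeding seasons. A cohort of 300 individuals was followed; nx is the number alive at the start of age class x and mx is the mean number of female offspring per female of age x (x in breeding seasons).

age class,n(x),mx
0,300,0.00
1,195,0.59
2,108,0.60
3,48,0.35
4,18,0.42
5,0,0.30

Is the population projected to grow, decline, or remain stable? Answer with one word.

lx = nx/n0 = nx/300: 1, 0.65, 0.36, 0.16, 0.06, 0
R0 = Σ lx·mx = 0 + 0.3835 + 0.216 + 0.056 + 0.0252 + 0 = 0.6807
R0 < 1, so the population is declining.

declining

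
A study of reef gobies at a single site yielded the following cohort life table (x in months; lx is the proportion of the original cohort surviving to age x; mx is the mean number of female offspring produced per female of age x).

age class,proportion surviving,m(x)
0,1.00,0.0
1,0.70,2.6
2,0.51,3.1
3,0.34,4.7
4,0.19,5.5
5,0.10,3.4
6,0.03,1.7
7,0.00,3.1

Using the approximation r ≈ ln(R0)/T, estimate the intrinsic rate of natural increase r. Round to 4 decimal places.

R0 = Σ lx·mx = 0 + 1.82 + 1.581 + 1.598 + 1.045 + 0.34 + 0.051 + 0 = 6.435
Σ x·lx·mx = 15.962; T = 15.962/6.435 = 2.4805…
r ≈ ln(R0)/T = ln(6.435)/2.4805… = 0.750556… → 0.7506

0.7506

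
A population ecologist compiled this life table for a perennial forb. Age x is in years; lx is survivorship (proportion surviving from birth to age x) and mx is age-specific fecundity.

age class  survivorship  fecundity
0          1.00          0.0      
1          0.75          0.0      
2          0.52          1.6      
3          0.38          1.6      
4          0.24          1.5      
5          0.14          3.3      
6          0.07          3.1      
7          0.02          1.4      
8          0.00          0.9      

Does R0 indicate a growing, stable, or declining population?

R0 = Σ lx·mx = 0 + 0 + 0.832 + 0.608 + 0.36 + 0.462 + 0.217 + 0.028 + 0 = 2.507
R0 > 1, so the population is growing.

growing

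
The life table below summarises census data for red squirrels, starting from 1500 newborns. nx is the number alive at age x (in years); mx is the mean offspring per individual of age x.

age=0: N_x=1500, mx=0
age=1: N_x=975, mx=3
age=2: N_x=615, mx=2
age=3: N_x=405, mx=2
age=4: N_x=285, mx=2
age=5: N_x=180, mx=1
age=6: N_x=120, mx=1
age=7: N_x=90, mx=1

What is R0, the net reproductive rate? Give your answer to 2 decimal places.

3.95

lx = nx/n0 = nx/1500: 1, 0.65, 0.41, 0.27, 0.19, 0.12, 0.08, 0.06
lx·mx by age: 0, 1.95, 0.82, 0.54, 0.38, 0.12, 0.08, 0.06
R0 = Σ lx·mx = 3.95 → 3.95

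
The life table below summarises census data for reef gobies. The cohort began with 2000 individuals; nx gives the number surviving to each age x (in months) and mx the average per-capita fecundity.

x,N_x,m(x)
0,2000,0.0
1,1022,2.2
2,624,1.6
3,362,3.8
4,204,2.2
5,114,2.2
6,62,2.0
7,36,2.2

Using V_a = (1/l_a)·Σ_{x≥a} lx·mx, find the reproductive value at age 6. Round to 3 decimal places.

lx = nx/n0 = nx/2000: 1, 0.511, 0.312, 0.181, 0.102, 0.057, 0.031, 0.018
lx·mx for x ≥ 6: 0.062, 0.0396 → sum = 0.1016
V_6 = 0.1016 / l_6 = 0.1016 / 0.031 = 3.277419… → 3.277

3.277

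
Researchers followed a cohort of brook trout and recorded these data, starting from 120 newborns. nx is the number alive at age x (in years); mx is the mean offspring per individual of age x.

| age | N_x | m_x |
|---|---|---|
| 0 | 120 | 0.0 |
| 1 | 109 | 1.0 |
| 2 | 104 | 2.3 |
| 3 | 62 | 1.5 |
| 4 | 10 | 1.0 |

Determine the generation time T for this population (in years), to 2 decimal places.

lx = nx/n0 = nx/120: 1, 0.90833…, 0.86667…, 0.51667…, 0.08333…
lx·mx: 0, 0.908333…, 1.993333…, 0.775…, 0.083333… → R0 = 3.76…
x·lx·mx: 0, 0.908333…, 3.986667…, 2.325…, 0.333333… → Σ = 7.553333…
T = 7.553333… / 3.76… = 2.008865… → 2.01

2.01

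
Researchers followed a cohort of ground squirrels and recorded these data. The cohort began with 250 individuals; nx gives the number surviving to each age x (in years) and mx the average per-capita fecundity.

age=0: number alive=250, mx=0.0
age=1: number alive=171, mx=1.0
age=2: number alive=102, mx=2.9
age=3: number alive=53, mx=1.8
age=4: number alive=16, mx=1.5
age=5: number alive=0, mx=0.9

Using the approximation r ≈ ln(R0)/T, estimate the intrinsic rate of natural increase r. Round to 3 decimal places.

0.436

lx = nx/n0 = nx/250: 1, 0.684, 0.408, 0.212, 0.064, 0
R0 = Σ lx·mx = 0 + 0.684 + 1.1832 + 0.3816 + 0.096 + 0 = 2.3448
Σ x·lx·mx = 4.5792; T = 4.5792/2.3448 = 1.95292…
r ≈ ln(R0)/T = ln(2.3448)/1.95292… = 0.43637… → 0.436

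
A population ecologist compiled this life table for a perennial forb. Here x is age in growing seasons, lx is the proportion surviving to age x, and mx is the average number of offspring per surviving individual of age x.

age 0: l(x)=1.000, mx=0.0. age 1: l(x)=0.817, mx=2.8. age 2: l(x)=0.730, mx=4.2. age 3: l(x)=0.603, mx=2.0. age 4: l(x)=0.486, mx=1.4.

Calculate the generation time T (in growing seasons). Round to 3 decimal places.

2.039

lx·mx: 0, 2.2876, 3.066, 1.206, 0.6804 → R0 = 7.24
x·lx·mx: 0, 2.2876, 6.132, 3.618, 2.7216 → Σ = 14.7592
T = 14.7592 / 7.24 = 2.038564… → 2.039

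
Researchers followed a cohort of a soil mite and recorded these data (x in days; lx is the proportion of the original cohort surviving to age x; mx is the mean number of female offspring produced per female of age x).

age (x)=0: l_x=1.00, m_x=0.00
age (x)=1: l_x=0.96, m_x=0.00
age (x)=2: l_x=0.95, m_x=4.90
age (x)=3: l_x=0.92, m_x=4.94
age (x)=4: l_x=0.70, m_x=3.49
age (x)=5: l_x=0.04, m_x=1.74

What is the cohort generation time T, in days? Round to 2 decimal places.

2.82

lx·mx: 0, 0, 4.655, 4.5448, 2.443, 0.0696 → R0 = 11.7124
x·lx·mx: 0, 0, 9.31, 13.6344, 9.772, 0.348 → Σ = 33.0644
T = 33.0644 / 11.7124 = 2.823025… → 2.82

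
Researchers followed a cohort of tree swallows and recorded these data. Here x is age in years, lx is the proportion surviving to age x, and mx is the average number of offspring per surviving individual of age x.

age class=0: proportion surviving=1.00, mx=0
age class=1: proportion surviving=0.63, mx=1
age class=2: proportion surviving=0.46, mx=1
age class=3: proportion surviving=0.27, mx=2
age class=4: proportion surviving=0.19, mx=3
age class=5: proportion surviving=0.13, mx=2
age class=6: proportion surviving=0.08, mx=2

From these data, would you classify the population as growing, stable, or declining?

R0 = Σ lx·mx = 0 + 0.63 + 0.46 + 0.54 + 0.57 + 0.26 + 0.16 = 2.62
R0 > 1, so the population is growing.

growing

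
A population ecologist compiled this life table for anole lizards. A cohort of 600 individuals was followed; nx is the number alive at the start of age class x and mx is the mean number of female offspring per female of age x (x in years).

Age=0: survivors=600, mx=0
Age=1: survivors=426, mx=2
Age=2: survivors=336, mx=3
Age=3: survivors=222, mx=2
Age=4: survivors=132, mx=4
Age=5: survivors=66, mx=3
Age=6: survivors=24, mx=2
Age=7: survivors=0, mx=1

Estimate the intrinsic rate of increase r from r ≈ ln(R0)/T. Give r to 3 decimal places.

0.663

lx = nx/n0 = nx/600: 1, 0.71, 0.56, 0.37, 0.22, 0.11, 0.04, 0
R0 = Σ lx·mx = 0 + 1.42 + 1.68 + 0.74 + 0.88 + 0.33 + 0.08 + 0 = 5.13
Σ x·lx·mx = 12.65; T = 12.65/5.13 = 2.46589…
r ≈ ln(R0)/T = ln(5.13)/2.46589… = 0.66309… → 0.663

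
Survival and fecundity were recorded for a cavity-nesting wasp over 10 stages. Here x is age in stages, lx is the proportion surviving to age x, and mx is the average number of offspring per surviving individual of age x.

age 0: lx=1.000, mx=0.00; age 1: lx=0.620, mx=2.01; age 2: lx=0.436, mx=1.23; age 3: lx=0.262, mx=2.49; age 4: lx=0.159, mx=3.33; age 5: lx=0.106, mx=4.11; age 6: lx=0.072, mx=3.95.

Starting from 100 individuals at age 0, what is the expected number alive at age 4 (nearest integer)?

16

Expected survivors = N0 · l_4 = 100 × 0.159 = 15.9 → 16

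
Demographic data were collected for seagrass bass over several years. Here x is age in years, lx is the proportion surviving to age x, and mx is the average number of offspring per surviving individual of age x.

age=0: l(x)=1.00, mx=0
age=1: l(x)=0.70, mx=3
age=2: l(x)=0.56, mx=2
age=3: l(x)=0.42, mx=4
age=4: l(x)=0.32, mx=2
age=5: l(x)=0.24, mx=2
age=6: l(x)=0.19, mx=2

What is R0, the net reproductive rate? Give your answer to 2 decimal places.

6.40

lx·mx by age: 0, 2.1, 1.12, 1.68, 0.64, 0.48, 0.38
R0 = Σ lx·mx = 6.4 → 6.40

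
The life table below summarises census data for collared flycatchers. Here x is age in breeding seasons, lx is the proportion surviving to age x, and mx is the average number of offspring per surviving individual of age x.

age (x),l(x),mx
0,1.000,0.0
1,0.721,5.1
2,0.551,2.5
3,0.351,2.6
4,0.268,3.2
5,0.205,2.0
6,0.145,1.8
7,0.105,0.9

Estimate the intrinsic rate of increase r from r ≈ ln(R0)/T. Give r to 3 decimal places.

0.912

R0 = Σ lx·mx = 0 + 3.6771 + 1.3775 + 0.9126 + 0.8576 + 0.41 + 0.261 + 0.0945 = 7.5903
Σ x·lx·mx = 16.8778; T = 16.8778/7.5903 = 2.2236…
r ≈ ln(R0)/T = ln(7.5903)/2.2236… = 0.91153… → 0.912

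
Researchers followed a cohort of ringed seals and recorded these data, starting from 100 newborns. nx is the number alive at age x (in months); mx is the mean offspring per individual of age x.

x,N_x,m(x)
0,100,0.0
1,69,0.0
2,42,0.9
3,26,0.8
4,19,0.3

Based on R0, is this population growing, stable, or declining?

lx = nx/n0 = nx/100: 1, 0.69, 0.42, 0.26, 0.19
R0 = Σ lx·mx = 0 + 0 + 0.378 + 0.208 + 0.057 = 0.643
R0 < 1, so the population is declining.

declining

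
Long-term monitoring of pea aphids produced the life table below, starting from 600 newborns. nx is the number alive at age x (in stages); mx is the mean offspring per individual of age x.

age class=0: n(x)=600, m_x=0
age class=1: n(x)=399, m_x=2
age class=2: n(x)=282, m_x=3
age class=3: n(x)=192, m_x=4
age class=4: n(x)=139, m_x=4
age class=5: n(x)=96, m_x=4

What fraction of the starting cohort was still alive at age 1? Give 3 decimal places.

l_1 = n_1/n_0 = 399/600 = 0.665 → 0.665

0.665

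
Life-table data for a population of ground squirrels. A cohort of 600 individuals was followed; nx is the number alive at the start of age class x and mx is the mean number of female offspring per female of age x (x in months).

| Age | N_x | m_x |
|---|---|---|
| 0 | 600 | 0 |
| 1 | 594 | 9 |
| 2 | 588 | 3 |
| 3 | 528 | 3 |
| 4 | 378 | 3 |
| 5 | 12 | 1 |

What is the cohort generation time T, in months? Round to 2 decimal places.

1.85

lx = nx/n0 = nx/600: 1, 0.99, 0.98, 0.88, 0.63, 0.02
lx·mx: 0, 8.91, 2.94, 2.64, 1.89, 0.02 → R0 = 16.4
x·lx·mx: 0, 8.91, 5.88, 7.92, 7.56, 0.1 → Σ = 30.37
T = 30.37 / 16.4 = 1.851829… → 1.85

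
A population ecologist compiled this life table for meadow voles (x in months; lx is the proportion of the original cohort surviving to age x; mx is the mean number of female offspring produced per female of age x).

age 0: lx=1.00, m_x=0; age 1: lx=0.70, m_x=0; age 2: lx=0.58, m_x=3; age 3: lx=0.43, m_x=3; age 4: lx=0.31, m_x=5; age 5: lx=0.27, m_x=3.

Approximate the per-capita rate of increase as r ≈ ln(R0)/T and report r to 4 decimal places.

0.5159

R0 = Σ lx·mx = 0 + 0 + 1.74 + 1.29 + 1.55 + 0.81 = 5.39
Σ x·lx·mx = 17.6; T = 17.6/5.39 = 3.26531…
r ≈ ln(R0)/T = ln(5.39)/3.26531… = 0.515892… → 0.5159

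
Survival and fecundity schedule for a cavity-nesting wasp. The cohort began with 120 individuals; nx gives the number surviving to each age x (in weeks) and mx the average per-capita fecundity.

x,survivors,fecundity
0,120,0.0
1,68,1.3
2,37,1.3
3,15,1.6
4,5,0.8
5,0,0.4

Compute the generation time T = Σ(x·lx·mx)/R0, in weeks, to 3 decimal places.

1.657

lx = nx/n0 = nx/120: 1, 0.56667…, 0.30833…, 0.125, 0.04167…, 0
lx·mx: 0, 0.736667…, 0.400833…, 0.2, 0.033333…, 0 → R0 = 1.370833…
x·lx·mx: 0, 0.736667…, 0.801667…, 0.6, 0.133333…, 0 → Σ = 2.271667…
T = 2.271667… / 1.370833… = 1.657143… → 1.657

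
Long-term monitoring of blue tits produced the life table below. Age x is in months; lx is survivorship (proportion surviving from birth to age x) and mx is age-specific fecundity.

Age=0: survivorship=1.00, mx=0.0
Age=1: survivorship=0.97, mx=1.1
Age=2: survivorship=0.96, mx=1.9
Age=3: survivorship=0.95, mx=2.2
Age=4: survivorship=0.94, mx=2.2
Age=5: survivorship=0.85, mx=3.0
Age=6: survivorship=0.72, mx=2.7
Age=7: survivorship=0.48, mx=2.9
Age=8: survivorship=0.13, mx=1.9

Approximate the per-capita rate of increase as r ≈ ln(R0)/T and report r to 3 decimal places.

0.614

R0 = Σ lx·mx = 0 + 1.067 + 1.824 + 2.09 + 2.068 + 2.55 + 1.944 + 1.392 + 0.247 = 13.182
Σ x·lx·mx = 55.391; T = 55.391/13.182 = 4.20202…
r ≈ ln(R0)/T = ln(13.182)/4.20202… = 0.61372… → 0.614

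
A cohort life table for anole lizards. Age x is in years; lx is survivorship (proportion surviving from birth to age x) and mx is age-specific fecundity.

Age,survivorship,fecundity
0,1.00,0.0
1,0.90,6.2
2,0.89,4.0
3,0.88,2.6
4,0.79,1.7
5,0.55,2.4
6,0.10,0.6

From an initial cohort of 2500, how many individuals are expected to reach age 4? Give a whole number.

Expected survivors = N0 · l_4 = 2500 × 0.79 = 1975 → 1975

1975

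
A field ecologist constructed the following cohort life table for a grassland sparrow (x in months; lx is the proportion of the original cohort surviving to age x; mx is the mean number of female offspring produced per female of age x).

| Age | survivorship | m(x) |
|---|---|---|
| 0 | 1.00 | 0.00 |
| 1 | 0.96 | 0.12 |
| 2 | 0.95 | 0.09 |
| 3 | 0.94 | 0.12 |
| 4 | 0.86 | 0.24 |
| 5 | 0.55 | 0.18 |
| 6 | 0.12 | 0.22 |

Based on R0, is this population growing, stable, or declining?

declining

R0 = Σ lx·mx = 0 + 0.1152 + 0.0855 + 0.1128 + 0.2064 + 0.099 + 0.0264 = 0.6453
R0 < 1, so the population is declining.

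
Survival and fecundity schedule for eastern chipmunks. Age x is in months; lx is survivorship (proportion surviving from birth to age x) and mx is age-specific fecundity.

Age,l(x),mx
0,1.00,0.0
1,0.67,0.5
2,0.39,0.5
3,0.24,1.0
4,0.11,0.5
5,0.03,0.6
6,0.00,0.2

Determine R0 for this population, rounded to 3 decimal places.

0.843

lx·mx by age: 0, 0.335, 0.195, 0.24, 0.055, 0.018, 0
R0 = Σ lx·mx = 0.843 → 0.843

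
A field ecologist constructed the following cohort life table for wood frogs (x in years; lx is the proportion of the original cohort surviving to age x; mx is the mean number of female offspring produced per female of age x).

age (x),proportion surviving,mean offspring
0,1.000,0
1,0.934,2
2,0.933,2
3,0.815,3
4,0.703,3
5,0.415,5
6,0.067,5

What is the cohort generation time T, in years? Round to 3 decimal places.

lx·mx: 0, 1.868, 1.866, 2.445, 2.109, 2.075, 0.335 → R0 = 10.698
x·lx·mx: 0, 1.868, 3.732, 7.335, 8.436, 10.375, 2.01 → Σ = 33.756
T = 33.756 / 10.698 = 3.155356… → 3.155

3.155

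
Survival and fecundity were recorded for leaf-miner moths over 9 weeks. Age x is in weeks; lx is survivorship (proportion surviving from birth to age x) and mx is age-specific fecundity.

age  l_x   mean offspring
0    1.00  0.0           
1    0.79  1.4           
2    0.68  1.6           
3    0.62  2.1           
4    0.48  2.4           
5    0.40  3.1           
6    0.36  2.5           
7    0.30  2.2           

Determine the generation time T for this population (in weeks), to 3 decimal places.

3.762

lx·mx: 0, 1.106, 1.088, 1.302, 1.152, 1.24, 0.9, 0.66 → R0 = 7.448
x·lx·mx: 0, 1.106, 2.176, 3.906, 4.608, 6.2, 5.4, 4.62 → Σ = 28.016
T = 28.016 / 7.448 = 3.761547… → 3.762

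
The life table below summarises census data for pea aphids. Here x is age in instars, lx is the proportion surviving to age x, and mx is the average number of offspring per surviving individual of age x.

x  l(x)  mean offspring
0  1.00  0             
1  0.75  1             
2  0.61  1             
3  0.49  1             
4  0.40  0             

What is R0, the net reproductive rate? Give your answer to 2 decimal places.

1.85

lx·mx by age: 0, 0.75, 0.61, 0.49, 0
R0 = Σ lx·mx = 1.85 → 1.85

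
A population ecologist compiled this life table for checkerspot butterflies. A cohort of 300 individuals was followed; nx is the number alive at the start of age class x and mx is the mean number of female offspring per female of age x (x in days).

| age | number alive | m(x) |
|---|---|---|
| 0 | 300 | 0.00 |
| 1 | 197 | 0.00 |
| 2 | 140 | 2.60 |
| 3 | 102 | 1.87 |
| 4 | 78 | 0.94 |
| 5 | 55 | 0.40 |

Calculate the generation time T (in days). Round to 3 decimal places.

2.621

lx = nx/n0 = nx/300: 1, 0.65667…, 0.46667…, 0.34, 0.26, 0.18333…
lx·mx: 0, 0, 1.213333…, 0.6358, 0.2444, 0.073333… → R0 = 2.166867…
x·lx·mx: 0, 0, 2.426667…, 1.9074, 0.9776, 0.366667… → Σ = 5.678333…
T = 5.678333… / 2.166867… = 2.620527… → 2.621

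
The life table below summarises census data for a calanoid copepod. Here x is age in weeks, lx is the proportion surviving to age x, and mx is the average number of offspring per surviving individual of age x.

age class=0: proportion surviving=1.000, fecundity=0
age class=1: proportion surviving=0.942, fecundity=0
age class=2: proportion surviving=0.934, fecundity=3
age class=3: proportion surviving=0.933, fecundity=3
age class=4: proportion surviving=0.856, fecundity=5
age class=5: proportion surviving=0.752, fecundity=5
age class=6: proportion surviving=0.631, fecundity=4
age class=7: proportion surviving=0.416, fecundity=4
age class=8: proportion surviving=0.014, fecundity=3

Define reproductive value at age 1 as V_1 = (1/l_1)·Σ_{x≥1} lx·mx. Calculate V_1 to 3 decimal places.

lx·mx for x ≥ 1: 0, 2.802, 2.799, 4.28, 3.76, 2.524, 1.664, 0.042 → sum = 17.871
V_1 = 17.871 / l_1 = 17.871 / 0.942 = 18.971338… → 18.971

18.971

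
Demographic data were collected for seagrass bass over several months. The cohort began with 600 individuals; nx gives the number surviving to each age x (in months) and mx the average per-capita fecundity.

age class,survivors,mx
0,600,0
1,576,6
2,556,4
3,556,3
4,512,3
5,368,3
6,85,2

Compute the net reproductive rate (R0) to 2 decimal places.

lx = nx/n0 = nx/600: 1, 0.96, 0.92667…, 0.92667…, 0.85333…, 0.61333…, 0.14167…
lx·mx by age: 0, 5.76, 3.706667…, 2.78…, 2.56…, 1.84…, 0.283333…
R0 = Σ lx·mx = 16.93… → 16.93

16.93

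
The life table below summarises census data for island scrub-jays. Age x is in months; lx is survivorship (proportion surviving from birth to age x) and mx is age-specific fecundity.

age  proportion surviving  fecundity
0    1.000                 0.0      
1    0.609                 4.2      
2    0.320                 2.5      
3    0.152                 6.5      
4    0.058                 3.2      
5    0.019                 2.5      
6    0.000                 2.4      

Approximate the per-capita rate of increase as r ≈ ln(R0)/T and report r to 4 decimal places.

R0 = Σ lx·mx = 0 + 2.5578 + 0.8 + 0.988 + 0.1856 + 0.0475 + 0 = 4.5789
Σ x·lx·mx = 8.1017; T = 8.1017/4.5789 = 1.76936…
r ≈ ln(R0)/T = ln(4.5789)/1.76936… = 0.859895… → 0.8599

0.8599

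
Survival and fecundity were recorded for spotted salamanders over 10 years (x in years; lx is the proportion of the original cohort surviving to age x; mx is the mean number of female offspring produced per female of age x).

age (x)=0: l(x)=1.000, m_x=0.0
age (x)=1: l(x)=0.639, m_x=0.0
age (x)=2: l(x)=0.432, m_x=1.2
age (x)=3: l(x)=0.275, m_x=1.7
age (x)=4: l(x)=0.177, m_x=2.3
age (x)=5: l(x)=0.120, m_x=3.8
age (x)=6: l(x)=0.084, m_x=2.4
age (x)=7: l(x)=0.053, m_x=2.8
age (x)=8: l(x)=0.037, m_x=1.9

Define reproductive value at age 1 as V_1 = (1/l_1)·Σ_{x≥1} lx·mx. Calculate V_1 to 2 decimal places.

lx·mx for x ≥ 1: 0, 0.5184, 0.4675, 0.4071, 0.456, 0.2016, 0.1484, 0.0703 → sum = 2.2693
V_1 = 2.2693 / l_1 = 2.2693 / 0.639 = 3.55133… → 3.55

3.55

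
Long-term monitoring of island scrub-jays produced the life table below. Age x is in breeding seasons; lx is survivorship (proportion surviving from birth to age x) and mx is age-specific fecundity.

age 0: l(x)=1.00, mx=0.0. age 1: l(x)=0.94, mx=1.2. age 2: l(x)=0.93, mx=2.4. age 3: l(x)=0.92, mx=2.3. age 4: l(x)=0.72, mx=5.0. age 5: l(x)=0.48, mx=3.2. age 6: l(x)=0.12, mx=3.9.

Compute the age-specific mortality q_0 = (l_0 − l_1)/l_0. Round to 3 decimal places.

0.060

q_0 = (l_0 − l_1) / l_0 = (1 − 0.94) / 1
     = 0.06 / 1 = 0.06 → 0.060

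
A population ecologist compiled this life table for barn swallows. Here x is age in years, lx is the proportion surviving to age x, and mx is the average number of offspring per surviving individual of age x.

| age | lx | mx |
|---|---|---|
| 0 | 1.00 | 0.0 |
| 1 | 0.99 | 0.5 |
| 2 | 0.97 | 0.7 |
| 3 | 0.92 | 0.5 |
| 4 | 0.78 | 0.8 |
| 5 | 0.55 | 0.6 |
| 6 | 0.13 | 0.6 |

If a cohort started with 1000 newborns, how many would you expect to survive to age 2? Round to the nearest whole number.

Expected survivors = N0 · l_2 = 1000 × 0.97 = 970 → 970

970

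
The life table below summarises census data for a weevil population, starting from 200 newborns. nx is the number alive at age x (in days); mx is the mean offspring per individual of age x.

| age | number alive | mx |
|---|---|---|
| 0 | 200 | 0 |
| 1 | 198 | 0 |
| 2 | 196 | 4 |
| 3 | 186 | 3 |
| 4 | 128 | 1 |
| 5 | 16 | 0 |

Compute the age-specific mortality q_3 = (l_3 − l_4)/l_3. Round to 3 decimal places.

0.312

lx = nx/n0 = nx/200: 1, 0.99, 0.98, 0.93, 0.64, 0.08
q_3 = (l_3 − l_4) / l_3 = (0.93 − 0.64) / 0.93
     = 0.29 / 0.93 = 0.311828… → 0.312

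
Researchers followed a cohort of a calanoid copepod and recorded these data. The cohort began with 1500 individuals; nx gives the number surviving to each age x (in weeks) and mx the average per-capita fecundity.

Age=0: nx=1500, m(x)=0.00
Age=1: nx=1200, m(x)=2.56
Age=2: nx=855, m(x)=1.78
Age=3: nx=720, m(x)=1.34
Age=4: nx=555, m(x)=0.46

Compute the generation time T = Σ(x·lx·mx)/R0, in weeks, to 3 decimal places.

1.725

lx = nx/n0 = nx/1500: 1, 0.8, 0.57, 0.48, 0.37
lx·mx: 0, 2.048, 1.0146, 0.6432, 0.1702 → R0 = 3.876
x·lx·mx: 0, 2.048, 2.0292, 1.9296, 0.6808 → Σ = 6.6876
T = 6.6876 / 3.876 = 1.725387… → 1.725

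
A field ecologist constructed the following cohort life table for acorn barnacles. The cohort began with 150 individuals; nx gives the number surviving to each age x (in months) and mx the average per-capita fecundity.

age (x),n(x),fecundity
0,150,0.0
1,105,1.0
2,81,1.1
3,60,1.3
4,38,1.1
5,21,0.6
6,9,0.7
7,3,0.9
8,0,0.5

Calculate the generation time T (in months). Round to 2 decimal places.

2.40

lx = nx/n0 = nx/150: 1, 0.7, 0.54, 0.4, 0.25333…, 0.14, 0.06, 0.02, 0
lx·mx: 0, 0.7, 0.594, 0.52, 0.278667…, 0.084, 0.042, 0.018, 0 → R0 = 2.236667…
x·lx·mx: 0, 0.7, 1.188, 1.56, 1.114667…, 0.42, 0.252, 0.126, 0 → Σ = 5.360667…
T = 5.360667… / 2.236667… = 2.396721… → 2.40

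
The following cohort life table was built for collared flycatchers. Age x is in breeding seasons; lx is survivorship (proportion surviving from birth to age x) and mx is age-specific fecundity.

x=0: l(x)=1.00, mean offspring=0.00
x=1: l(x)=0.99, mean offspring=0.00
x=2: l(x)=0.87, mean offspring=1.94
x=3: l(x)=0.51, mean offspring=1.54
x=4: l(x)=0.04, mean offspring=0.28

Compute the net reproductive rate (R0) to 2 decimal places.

lx·mx by age: 0, 0, 1.6878, 0.7854, 0.0112
R0 = Σ lx·mx = 2.4844 → 2.48

2.48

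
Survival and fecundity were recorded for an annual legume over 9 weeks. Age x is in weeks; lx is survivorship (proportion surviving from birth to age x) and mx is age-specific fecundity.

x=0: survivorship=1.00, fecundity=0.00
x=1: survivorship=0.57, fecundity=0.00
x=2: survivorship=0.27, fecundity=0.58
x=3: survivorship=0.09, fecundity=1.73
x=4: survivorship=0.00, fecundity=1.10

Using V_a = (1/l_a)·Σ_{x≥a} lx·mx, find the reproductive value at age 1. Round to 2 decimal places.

0.55

lx·mx for x ≥ 1: 0, 0.1566, 0.1557, 0 → sum = 0.3123
V_1 = 0.3123 / l_1 = 0.3123 / 0.57 = 0.547895… → 0.55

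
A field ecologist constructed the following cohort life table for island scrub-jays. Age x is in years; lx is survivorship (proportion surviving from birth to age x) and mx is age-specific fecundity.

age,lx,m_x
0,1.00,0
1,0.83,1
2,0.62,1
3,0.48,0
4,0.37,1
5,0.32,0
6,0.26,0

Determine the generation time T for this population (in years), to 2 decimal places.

lx·mx: 0, 0.83, 0.62, 0, 0.37, 0, 0 → R0 = 1.82
x·lx·mx: 0, 0.83, 1.24, 0, 1.48, 0, 0 → Σ = 3.55
T = 3.55 / 1.82 = 1.950549… → 1.95

1.95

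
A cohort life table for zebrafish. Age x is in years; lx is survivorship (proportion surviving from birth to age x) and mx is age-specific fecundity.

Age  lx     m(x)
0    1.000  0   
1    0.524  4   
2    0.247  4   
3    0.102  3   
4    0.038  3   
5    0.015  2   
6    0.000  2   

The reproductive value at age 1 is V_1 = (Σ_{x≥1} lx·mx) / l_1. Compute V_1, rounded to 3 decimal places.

lx·mx for x ≥ 1: 2.096, 0.988, 0.306, 0.114, 0.03, 0 → sum = 3.534
V_1 = 3.534 / l_1 = 3.534 / 0.524 = 6.744275… → 6.744

6.744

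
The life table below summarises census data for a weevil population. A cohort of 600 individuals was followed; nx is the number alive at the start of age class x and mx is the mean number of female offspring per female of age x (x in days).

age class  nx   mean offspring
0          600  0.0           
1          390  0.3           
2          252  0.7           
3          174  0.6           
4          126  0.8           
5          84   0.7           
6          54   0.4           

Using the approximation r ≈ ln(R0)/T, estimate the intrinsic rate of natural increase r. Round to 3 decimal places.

lx = nx/n0 = nx/600: 1, 0.65, 0.42, 0.29, 0.21, 0.14, 0.09
R0 = Σ lx·mx = 0 + 0.195 + 0.294 + 0.174 + 0.168 + 0.098 + 0.036 = 0.965
Σ x·lx·mx = 2.683; T = 2.683/0.965 = 2.78031…
r ≈ ln(R0)/T = ln(0.965)/2.78031… = -0.01281… → -0.013

-0.013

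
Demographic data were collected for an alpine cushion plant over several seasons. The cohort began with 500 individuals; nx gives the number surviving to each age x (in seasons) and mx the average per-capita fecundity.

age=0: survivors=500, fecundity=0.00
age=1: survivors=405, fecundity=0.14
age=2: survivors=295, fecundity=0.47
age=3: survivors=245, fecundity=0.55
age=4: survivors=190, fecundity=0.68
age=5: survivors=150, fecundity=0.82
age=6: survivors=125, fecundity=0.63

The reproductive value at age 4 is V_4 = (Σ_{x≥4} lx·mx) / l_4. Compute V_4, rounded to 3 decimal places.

1.742

lx = nx/n0 = nx/500: 1, 0.81, 0.59, 0.49, 0.38, 0.3, 0.25
lx·mx for x ≥ 4: 0.2584, 0.246, 0.1575 → sum = 0.6619
V_4 = 0.6619 / l_4 = 0.6619 / 0.38 = 1.741842… → 1.742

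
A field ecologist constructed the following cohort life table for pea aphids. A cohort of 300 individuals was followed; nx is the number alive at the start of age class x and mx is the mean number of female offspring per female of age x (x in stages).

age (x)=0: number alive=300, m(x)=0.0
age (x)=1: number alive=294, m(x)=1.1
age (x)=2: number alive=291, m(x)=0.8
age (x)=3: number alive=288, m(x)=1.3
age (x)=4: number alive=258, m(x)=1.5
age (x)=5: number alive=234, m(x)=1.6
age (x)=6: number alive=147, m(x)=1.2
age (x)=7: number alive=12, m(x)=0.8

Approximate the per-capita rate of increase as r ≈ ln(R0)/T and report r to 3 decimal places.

lx = nx/n0 = nx/300: 1, 0.98, 0.97, 0.96, 0.86, 0.78, 0.49, 0.04
R0 = Σ lx·mx = 0 + 1.078 + 0.776 + 1.248 + 1.29 + 1.248 + 0.588 + 0.032 = 6.26
Σ x·lx·mx = 21.526; T = 21.526/6.26 = 3.43866…
r ≈ ln(R0)/T = ln(6.26)/3.43866… = 0.5334… → 0.533

0.533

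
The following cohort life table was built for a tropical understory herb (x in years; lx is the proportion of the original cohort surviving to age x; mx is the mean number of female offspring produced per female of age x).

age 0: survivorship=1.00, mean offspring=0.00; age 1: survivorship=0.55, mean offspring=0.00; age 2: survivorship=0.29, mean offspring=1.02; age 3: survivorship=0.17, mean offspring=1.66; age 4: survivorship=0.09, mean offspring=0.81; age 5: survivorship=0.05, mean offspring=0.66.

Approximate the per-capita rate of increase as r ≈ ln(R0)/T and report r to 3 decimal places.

-0.137

R0 = Σ lx·mx = 0 + 0 + 0.2958 + 0.2822 + 0.0729 + 0.033 = 0.6839
Σ x·lx·mx = 1.8948; T = 1.8948/0.6839 = 2.77058…
r ≈ ln(R0)/T = ln(0.6839)/2.77058… = -0.13714… → -0.137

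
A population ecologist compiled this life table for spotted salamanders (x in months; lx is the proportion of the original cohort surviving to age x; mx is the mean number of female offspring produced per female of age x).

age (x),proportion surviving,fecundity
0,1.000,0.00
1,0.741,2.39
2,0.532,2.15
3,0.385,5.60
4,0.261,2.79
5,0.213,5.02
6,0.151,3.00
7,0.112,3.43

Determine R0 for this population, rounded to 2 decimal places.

7.71

lx·mx by age: 0, 1.77099, 1.1438, 2.156, 0.72819, 1.06926, 0.453, 0.38416
R0 = Σ lx·mx = 7.7054 → 7.71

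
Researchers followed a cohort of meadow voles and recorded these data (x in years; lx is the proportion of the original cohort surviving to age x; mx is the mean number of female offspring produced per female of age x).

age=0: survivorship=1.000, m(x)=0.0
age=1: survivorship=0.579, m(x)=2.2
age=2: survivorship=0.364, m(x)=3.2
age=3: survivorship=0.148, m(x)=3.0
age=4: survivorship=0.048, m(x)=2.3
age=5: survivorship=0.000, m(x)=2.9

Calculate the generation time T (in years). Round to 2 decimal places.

lx·mx: 0, 1.2738, 1.1648, 0.444, 0.1104, 0 → R0 = 2.993
x·lx·mx: 0, 1.2738, 2.3296, 1.332, 0.4416, 0 → Σ = 5.377
T = 5.377 / 2.993 = 1.796525… → 1.80

1.80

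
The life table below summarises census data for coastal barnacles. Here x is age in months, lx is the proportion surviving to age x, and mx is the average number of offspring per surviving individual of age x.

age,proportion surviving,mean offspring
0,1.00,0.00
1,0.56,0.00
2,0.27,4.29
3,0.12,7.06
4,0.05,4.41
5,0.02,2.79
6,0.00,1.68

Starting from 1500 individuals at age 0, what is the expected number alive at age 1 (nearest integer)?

Expected survivors = N0 · l_1 = 1500 × 0.56 = 840 → 840

840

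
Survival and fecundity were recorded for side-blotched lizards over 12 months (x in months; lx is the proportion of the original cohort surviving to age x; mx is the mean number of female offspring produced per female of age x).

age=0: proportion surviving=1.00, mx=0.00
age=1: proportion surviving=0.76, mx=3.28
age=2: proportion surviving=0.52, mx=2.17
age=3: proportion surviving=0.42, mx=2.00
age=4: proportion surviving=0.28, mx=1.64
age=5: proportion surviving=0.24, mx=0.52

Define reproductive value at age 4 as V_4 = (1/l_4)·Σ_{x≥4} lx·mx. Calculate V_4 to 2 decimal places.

lx·mx for x ≥ 4: 0.4592, 0.1248 → sum = 0.584
V_4 = 0.584 / l_4 = 0.584 / 0.28 = 2.085714… → 2.09

2.09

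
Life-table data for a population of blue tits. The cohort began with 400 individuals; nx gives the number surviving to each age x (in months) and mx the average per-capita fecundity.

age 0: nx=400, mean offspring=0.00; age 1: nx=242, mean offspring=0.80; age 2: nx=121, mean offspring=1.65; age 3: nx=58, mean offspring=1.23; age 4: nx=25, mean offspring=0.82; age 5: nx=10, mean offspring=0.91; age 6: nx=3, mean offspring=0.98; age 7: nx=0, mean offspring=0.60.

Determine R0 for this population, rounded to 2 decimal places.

1.24

lx = nx/n0 = nx/400: 1, 0.605, 0.3025, 0.145, 0.0625, 0.025, 0.0075, 0
lx·mx by age: 0, 0.484, 0.499125, 0.17835, 0.05125, 0.02275, 0.00735, 0
R0 = Σ lx·mx = 1.242825 → 1.24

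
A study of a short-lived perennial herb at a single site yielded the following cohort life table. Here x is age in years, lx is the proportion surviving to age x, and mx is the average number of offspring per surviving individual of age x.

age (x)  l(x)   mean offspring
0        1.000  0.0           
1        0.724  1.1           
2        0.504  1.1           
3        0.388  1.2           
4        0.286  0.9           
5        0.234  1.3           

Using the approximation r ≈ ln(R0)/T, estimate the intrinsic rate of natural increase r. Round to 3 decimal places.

R0 = Σ lx·mx = 0 + 0.7964 + 0.5544 + 0.4656 + 0.2574 + 0.3042 = 2.378
Σ x·lx·mx = 5.8526; T = 5.8526/2.378 = 2.46114…
r ≈ ln(R0)/T = ln(2.378)/2.46114… = 0.35197… → 0.352

0.352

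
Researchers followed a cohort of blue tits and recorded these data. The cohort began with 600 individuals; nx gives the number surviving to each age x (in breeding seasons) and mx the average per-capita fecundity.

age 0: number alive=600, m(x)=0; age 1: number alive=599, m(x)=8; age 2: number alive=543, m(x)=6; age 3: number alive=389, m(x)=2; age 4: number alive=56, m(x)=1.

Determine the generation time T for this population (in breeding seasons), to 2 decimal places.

lx = nx/n0 = nx/600: 1, 0.99833…, 0.905, 0.64833…, 0.09333…
lx·mx: 0, 7.986667…, 5.43, 1.296667…, 0.093333… → R0 = 14.806667…
x·lx·mx: 0, 7.986667…, 10.86, 3.89…, 0.373333… → Σ = 23.11…
T = 23.11… / 14.806667… = 1.560783… → 1.56

1.56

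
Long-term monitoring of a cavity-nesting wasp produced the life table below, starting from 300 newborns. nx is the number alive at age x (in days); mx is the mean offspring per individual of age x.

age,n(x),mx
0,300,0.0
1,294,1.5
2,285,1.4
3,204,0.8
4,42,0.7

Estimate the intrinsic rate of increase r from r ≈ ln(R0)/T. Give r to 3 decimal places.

lx = nx/n0 = nx/300: 1, 0.98, 0.95, 0.68, 0.14
R0 = Σ lx·mx = 0 + 1.47 + 1.33 + 0.544 + 0.098 = 3.442
Σ x·lx·mx = 6.154; T = 6.154/3.442 = 1.78791…
r ≈ ln(R0)/T = ln(3.442)/1.78791… = 0.69134… → 0.691

0.691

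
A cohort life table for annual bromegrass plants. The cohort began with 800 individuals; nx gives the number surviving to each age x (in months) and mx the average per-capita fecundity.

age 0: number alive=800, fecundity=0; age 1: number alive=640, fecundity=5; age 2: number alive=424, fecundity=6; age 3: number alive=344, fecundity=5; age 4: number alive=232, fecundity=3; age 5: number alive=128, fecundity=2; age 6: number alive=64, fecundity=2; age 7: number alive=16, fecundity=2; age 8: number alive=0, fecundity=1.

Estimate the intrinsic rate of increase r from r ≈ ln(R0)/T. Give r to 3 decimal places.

lx = nx/n0 = nx/800: 1, 0.8, 0.53, 0.43, 0.29, 0.16, 0.08, 0.02, 0
R0 = Σ lx·mx = 0 + 4 + 3.18 + 2.15 + 0.87 + 0.32 + 0.16 + 0.04 + 0 = 10.72
Σ x·lx·mx = 23.13; T = 23.13/10.72 = 2.15765…
r ≈ ln(R0)/T = ln(10.72)/2.15765… = 1.0994… → 1.099

1.099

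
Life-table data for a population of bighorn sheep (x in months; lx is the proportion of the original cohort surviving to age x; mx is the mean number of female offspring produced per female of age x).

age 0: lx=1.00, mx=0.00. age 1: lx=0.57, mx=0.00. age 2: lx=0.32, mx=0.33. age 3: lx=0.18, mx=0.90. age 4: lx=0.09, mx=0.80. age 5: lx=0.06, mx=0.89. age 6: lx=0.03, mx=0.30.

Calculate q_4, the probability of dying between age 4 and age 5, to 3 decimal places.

0.333

q_4 = (l_4 − l_5) / l_4 = (0.09 − 0.06) / 0.09
     = 0.03 / 0.09 = 0.333333… → 0.333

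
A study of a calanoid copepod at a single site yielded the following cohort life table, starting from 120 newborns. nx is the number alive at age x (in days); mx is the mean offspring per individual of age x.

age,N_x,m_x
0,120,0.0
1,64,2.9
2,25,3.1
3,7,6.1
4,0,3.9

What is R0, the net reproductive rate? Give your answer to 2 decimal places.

lx = nx/n0 = nx/120: 1, 0.53333…, 0.20833…, 0.05833…, 0
lx·mx by age: 0, 1.546667…, 0.645833…, 0.355833…, 0
R0 = Σ lx·mx = 2.548333… → 2.55

2.55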